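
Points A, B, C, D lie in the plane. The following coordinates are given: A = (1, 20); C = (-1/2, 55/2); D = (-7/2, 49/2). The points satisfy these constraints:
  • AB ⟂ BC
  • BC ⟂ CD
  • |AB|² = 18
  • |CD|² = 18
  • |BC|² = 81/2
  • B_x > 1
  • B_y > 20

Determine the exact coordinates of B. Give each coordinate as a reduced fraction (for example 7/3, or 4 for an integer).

1. B_x = 4  [[BC ⟂ CD ⇒ 3x+3y-81=0] ∩ [|B−(1, 20)|²=18]]
2. B_y = 23  [[BC ⟂ CD ⇒ 3x+3y-81=0] ∩ [|B−(1, 20)|²=18]]
   so B = (4, 23)

B = (4, 23)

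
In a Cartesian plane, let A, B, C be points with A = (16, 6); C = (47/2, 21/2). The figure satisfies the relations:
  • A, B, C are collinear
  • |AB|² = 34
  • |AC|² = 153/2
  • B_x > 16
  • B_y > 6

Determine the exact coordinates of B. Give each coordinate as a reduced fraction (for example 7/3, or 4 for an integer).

1. B_x = 21  [[A, B, C are collinear ⇒ 9/2x-15/2y-27=0] ∩ [|B−(16, 6)|²=34]]
2. B_y = 9  [[A, B, C are collinear ⇒ 9/2x-15/2y-27=0] ∩ [|B−(16, 6)|²=34]]
   so B = (21, 9)

B = (21, 9)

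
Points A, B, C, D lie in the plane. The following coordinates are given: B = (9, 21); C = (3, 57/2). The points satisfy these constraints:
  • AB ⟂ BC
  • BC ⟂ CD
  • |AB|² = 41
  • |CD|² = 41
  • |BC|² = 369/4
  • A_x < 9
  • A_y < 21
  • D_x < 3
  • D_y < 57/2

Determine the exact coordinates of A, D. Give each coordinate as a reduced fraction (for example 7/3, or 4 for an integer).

A = (4, 17)
D = (-2, 49/2)

1. A_x = 4  [[AB ⟂ BC ⇒ 6x-15/2y+207/2=0] ∩ [|A−(9, 21)|²=41]]
2. A_y = 17  [[AB ⟂ BC ⇒ 6x-15/2y+207/2=0] ∩ [|A−(9, 21)|²=41]]
   so A = (4, 17)
3. D_x = -2  [[BC ⟂ CD ⇒ -6x+15/2y-783/4=0] ∩ [|D−(3, 57/2)|²=41]]
4. D_y = 49/2  [[BC ⟂ CD ⇒ -6x+15/2y-783/4=0] ∩ [|D−(3, 57/2)|²=41]]
   so D = (-2, 49/2)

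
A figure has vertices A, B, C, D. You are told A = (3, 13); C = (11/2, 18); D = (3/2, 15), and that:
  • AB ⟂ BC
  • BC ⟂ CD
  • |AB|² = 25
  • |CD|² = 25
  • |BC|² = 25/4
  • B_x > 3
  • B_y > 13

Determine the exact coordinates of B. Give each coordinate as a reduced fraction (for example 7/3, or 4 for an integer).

B = (7, 16)

1. B_x = 7  [[BC ⟂ CD ⇒ 4x+3y-76=0] ∩ [|B−(3, 13)|²=25]]
2. B_y = 16  [[BC ⟂ CD ⇒ 4x+3y-76=0] ∩ [|B−(3, 13)|²=25]]
   so B = (7, 16)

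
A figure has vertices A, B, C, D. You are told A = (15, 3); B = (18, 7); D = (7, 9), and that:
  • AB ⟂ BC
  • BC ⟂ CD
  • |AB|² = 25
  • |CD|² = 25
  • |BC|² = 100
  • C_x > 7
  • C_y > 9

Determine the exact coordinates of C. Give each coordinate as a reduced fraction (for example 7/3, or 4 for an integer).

1. C_x = 10  [[AB ⟂ BC ⇒ 3x+4y-82=0] ∩ [|C−(7, 9)|²=25]]
2. C_y = 13  [[AB ⟂ BC ⇒ 3x+4y-82=0] ∩ [|C−(7, 9)|²=25]]
   so C = (10, 13)

C = (10, 13)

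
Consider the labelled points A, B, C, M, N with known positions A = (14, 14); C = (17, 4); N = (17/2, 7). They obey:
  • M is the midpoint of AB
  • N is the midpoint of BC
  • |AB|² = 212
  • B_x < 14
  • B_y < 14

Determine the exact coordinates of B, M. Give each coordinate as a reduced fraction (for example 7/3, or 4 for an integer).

B = (0, 10)
M = (7, 12)

1. B_x = 0  [B = 2·N−C = 2·(17/2, 7)−(17, 4)]
2. B_y = 10  [B = 2·N−C = 2·(17/2, 7)−(17, 4)]
   so B = (0, 10)
3. M_x = 7  [2·M = A+B = (14, 14)+(0, 10)]
4. M_y = 12  [2·M = A+B = (14, 14)+(0, 10)]
   so M = (7, 12)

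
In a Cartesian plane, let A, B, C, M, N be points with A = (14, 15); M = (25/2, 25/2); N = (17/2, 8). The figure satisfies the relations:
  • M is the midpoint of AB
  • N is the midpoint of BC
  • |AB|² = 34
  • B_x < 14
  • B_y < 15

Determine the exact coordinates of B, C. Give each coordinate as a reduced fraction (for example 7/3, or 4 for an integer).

B = (11, 10)
C = (6, 6)

1. B_x = 11  [B = 2·M−A = 2·(25/2, 25/2)−(14, 15)]
2. B_y = 10  [B = 2·M−A = 2·(25/2, 25/2)−(14, 15)]
   so B = (11, 10)
3. C_x = 6  [C = 2·N−B = 2·(17/2, 8)−(11, 10)]
4. C_y = 6  [C = 2·N−B = 2·(17/2, 8)−(11, 10)]
   so C = (6, 6)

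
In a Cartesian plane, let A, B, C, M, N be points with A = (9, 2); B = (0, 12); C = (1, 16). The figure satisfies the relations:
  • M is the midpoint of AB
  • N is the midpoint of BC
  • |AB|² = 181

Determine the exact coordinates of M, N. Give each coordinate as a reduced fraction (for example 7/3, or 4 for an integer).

M = (9/2, 7)
N = (1/2, 14)

1. M_x = 9/2  [2·M = A+B = (9, 2)+(0, 12)]
2. M_y = 7  [2·M = A+B = (9, 2)+(0, 12)]
   so M = (9/2, 7)
3. N_x = 1/2  [2·N = B+C = (0, 12)+(1, 16)]
4. N_y = 14  [2·N = B+C = (0, 12)+(1, 16)]
   so N = (1/2, 14)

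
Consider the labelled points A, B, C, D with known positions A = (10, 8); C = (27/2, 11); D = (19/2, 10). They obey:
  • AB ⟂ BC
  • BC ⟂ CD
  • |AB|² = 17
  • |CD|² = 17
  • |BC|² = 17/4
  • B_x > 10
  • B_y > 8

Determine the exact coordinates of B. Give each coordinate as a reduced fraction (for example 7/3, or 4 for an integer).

B = (14, 9)

1. B_x = 14  [[BC ⟂ CD ⇒ 4x+1y-65=0] ∩ [|B−(10, 8)|²=17]]
2. B_y = 9  [[BC ⟂ CD ⇒ 4x+1y-65=0] ∩ [|B−(10, 8)|²=17]]
   so B = (14, 9)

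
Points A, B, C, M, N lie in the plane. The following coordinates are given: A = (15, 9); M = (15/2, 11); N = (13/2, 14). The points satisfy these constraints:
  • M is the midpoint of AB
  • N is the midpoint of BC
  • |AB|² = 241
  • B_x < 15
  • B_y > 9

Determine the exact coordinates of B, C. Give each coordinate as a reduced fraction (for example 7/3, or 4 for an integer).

1. B_x = 0  [B = 2·M−A = 2·(15/2, 11)−(15, 9)]
2. B_y = 13  [B = 2·M−A = 2·(15/2, 11)−(15, 9)]
   so B = (0, 13)
3. C_x = 13  [C = 2·N−B = 2·(13/2, 14)−(0, 13)]
4. C_y = 15  [C = 2·N−B = 2·(13/2, 14)−(0, 13)]
   so C = (13, 15)

B = (0, 13)
C = (13, 15)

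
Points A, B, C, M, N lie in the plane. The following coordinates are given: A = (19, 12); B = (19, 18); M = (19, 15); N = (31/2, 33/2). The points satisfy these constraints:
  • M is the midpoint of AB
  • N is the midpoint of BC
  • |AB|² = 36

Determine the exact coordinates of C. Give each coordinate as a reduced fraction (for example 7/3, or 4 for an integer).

1. C_x = 12  [C = 2·N−B = 2·(31/2, 33/2)−(19, 18)]
2. C_y = 15  [C = 2·N−B = 2·(31/2, 33/2)−(19, 18)]
   so C = (12, 15)

C = (12, 15)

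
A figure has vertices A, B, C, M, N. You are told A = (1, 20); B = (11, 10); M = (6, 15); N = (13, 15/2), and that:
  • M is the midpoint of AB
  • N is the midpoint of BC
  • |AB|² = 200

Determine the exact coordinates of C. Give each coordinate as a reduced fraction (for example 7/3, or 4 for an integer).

C = (15, 5)

1. C_x = 15  [C = 2·N−B = 2·(13, 15/2)−(11, 10)]
2. C_y = 5  [C = 2·N−B = 2·(13, 15/2)−(11, 10)]
   so C = (15, 5)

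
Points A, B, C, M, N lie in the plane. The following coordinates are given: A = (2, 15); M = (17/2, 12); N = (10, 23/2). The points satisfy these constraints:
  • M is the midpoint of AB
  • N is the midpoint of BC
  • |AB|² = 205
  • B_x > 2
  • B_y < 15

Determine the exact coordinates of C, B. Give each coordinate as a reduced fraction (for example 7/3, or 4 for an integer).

1. B_x = 15  [B = 2·M−A = 2·(17/2, 12)−(2, 15)]
2. B_y = 9  [B = 2·M−A = 2·(17/2, 12)−(2, 15)]
   so B = (15, 9)
3. C_x = 5  [C = 2·N−B = 2·(10, 23/2)−(15, 9)]
4. C_y = 14  [C = 2·N−B = 2·(10, 23/2)−(15, 9)]
   so C = (5, 14)

C = (5, 14)
B = (15, 9)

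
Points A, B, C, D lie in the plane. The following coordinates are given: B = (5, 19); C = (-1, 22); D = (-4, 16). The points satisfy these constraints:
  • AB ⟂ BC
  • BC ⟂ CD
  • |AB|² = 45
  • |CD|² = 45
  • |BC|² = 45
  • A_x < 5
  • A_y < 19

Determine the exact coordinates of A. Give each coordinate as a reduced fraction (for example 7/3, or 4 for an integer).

A = (2, 13)

1. A_x = 2  [[AB ⟂ BC ⇒ 6x-3y+27=0] ∩ [|A−(5, 19)|²=45]]
2. A_y = 13  [[AB ⟂ BC ⇒ 6x-3y+27=0] ∩ [|A−(5, 19)|²=45]]
   so A = (2, 13)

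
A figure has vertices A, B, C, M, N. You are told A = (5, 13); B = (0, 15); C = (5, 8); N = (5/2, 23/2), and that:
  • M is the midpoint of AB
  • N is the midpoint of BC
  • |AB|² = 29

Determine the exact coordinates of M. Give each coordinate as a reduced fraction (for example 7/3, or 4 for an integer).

M = (5/2, 14)

1. M_x = 5/2  [2·M = A+B = (5, 13)+(0, 15)]
2. M_y = 14  [2·M = A+B = (5, 13)+(0, 15)]
   so M = (5/2, 14)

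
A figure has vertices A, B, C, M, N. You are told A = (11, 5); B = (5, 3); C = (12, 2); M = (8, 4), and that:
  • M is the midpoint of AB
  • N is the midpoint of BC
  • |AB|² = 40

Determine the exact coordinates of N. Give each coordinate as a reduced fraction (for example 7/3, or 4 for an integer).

N = (17/2, 5/2)

1. N_x = 17/2  [2·N = B+C = (5, 3)+(12, 2)]
2. N_y = 5/2  [2·N = B+C = (5, 3)+(12, 2)]
   so N = (17/2, 5/2)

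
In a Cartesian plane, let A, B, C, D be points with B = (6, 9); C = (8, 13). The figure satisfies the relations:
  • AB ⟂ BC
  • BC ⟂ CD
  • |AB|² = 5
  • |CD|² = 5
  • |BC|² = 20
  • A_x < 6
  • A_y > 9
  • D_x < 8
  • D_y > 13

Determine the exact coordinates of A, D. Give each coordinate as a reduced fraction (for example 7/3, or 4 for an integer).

A = (4, 10)
D = (6, 14)

1. A_x = 4  [[AB ⟂ BC ⇒ -2x-4y+48=0] ∩ [|A−(6, 9)|²=5]]
2. A_y = 10  [[AB ⟂ BC ⇒ -2x-4y+48=0] ∩ [|A−(6, 9)|²=5]]
   so A = (4, 10)
3. D_x = 6  [[BC ⟂ CD ⇒ 2x+4y-68=0] ∩ [|D−(8, 13)|²=5]]
4. D_y = 14  [[BC ⟂ CD ⇒ 2x+4y-68=0] ∩ [|D−(8, 13)|²=5]]
   so D = (6, 14)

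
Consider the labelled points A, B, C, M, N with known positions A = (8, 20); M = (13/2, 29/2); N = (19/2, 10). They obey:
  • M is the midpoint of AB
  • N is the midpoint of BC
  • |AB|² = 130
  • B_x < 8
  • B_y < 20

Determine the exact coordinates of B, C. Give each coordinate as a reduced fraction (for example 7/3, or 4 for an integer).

B = (5, 9)
C = (14, 11)

1. B_x = 5  [B = 2·M−A = 2·(13/2, 29/2)−(8, 20)]
2. B_y = 9  [B = 2·M−A = 2·(13/2, 29/2)−(8, 20)]
   so B = (5, 9)
3. C_x = 14  [C = 2·N−B = 2·(19/2, 10)−(5, 9)]
4. C_y = 11  [C = 2·N−B = 2·(19/2, 10)−(5, 9)]
   so C = (14, 11)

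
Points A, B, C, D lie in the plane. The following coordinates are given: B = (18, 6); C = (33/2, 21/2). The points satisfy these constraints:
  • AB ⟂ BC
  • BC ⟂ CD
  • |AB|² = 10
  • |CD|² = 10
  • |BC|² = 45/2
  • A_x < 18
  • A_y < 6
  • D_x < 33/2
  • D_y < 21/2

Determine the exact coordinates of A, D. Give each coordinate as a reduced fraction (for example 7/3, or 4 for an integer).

A = (15, 5)
D = (27/2, 19/2)

1. A_x = 15  [[AB ⟂ BC ⇒ 3/2x-9/2y=0] ∩ [|A−(18, 6)|²=10]]
2. A_y = 5  [[AB ⟂ BC ⇒ 3/2x-9/2y=0] ∩ [|A−(18, 6)|²=10]]
   so A = (15, 5)
3. D_x = 27/2  [[BC ⟂ CD ⇒ -3/2x+9/2y-45/2=0] ∩ [|D−(33/2, 21/2)|²=10]]
4. D_y = 19/2  [[BC ⟂ CD ⇒ -3/2x+9/2y-45/2=0] ∩ [|D−(33/2, 21/2)|²=10]]
   so D = (27/2, 19/2)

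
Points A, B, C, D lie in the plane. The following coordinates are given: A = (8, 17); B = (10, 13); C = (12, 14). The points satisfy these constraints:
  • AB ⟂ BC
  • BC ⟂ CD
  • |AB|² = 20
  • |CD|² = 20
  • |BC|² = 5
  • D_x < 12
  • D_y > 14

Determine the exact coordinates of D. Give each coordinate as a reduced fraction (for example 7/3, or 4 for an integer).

1. D_x = 10  [[BC ⟂ CD ⇒ 2x+1y-38=0] ∩ [|D−(12, 14)|²=20]]
2. D_y = 18  [[BC ⟂ CD ⇒ 2x+1y-38=0] ∩ [|D−(12, 14)|²=20]]
   so D = (10, 18)

D = (10, 18)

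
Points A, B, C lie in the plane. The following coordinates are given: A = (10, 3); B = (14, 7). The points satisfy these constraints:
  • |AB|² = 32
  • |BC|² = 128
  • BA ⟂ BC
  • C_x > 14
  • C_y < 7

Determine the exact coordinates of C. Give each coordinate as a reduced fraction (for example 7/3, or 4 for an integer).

1. C_x = 22  [[BA ⟂ BC ⇒ -4x-4y+84=0] ∩ [|C−(14, 7)|²=128]]
2. C_y = -1  [[BA ⟂ BC ⇒ -4x-4y+84=0] ∩ [|C−(14, 7)|²=128]]
   so C = (22, -1)

C = (22, -1)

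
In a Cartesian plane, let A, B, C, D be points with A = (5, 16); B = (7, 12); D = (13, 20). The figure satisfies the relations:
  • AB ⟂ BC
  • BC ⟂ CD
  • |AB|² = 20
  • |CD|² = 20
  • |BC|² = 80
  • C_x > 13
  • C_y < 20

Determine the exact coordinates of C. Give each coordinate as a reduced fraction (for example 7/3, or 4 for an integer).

C = (15, 16)

1. C_x = 15  [[AB ⟂ BC ⇒ 2x-4y+34=0] ∩ [|C−(13, 20)|²=20]]
2. C_y = 16  [[AB ⟂ BC ⇒ 2x-4y+34=0] ∩ [|C−(13, 20)|²=20]]
   so C = (15, 16)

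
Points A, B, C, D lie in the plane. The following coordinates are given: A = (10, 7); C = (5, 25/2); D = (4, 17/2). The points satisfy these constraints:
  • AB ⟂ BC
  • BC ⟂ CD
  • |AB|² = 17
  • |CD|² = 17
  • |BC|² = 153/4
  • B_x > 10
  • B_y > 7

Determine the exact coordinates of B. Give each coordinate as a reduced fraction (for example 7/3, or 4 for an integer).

B = (11, 11)

1. B_x = 11  [[BC ⟂ CD ⇒ 1x+4y-55=0] ∩ [|B−(10, 7)|²=17]]
2. B_y = 11  [[BC ⟂ CD ⇒ 1x+4y-55=0] ∩ [|B−(10, 7)|²=17]]
   so B = (11, 11)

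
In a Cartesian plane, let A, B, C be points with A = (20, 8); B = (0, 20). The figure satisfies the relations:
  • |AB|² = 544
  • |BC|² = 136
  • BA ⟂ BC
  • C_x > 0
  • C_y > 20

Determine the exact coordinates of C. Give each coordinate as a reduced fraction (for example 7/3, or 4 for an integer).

1. C_x = 6  [[BA ⟂ BC ⇒ 20x-12y+240=0] ∩ [|C−(0, 20)|²=136]]
2. C_y = 30  [[BA ⟂ BC ⇒ 20x-12y+240=0] ∩ [|C−(0, 20)|²=136]]
   so C = (6, 30)

C = (6, 30)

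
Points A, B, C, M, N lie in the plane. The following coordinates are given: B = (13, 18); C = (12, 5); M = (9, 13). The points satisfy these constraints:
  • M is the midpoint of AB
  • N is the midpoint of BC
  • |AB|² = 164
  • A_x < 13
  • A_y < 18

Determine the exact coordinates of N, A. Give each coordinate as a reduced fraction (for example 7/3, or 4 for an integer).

1. A_x = 5  [A = 2·M−B = 2·(9, 13)−(13, 18)]
2. A_y = 8  [A = 2·M−B = 2·(9, 13)−(13, 18)]
   so A = (5, 8)
3. N_x = 25/2  [2·N = B+C = (13, 18)+(12, 5)]
4. N_y = 23/2  [2·N = B+C = (13, 18)+(12, 5)]
   so N = (25/2, 23/2)

N = (25/2, 23/2)
A = (5, 8)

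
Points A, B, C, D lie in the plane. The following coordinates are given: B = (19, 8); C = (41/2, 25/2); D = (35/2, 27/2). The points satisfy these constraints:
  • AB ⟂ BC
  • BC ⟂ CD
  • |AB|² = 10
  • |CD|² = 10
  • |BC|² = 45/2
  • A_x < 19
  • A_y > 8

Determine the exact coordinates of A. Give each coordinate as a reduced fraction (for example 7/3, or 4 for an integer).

1. A_x = 16  [[AB ⟂ BC ⇒ -3/2x-9/2y+129/2=0] ∩ [|A−(19, 8)|²=10]]
2. A_y = 9  [[AB ⟂ BC ⇒ -3/2x-9/2y+129/2=0] ∩ [|A−(19, 8)|²=10]]
   so A = (16, 9)

A = (16, 9)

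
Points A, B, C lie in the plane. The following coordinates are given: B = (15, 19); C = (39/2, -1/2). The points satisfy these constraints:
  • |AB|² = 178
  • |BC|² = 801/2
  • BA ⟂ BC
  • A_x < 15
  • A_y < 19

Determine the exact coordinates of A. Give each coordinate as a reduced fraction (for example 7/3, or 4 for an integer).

1. A_x = 2  [[BA ⟂ BC ⇒ 9/2x-39/2y+303=0] ∩ [|A−(15, 19)|²=178]]
2. A_y = 16  [[BA ⟂ BC ⇒ 9/2x-39/2y+303=0] ∩ [|A−(15, 19)|²=178]]
   so A = (2, 16)

A = (2, 16)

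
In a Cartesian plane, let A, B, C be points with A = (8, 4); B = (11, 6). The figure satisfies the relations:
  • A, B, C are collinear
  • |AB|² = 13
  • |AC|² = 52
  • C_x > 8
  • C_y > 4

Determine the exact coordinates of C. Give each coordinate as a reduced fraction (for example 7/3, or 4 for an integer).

C = (14, 8)

1. C_x = 14  [[A, B, C are collinear ⇒ -2x+3y+4=0] ∩ [|C−(8, 4)|²=52]]
2. C_y = 8  [[A, B, C are collinear ⇒ -2x+3y+4=0] ∩ [|C−(8, 4)|²=52]]
   so C = (14, 8)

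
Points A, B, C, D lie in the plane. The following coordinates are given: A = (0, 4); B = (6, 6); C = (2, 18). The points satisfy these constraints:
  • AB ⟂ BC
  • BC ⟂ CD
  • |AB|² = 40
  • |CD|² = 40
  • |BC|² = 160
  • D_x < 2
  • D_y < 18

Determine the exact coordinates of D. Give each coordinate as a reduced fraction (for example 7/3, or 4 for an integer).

1. D_x = -4  [[BC ⟂ CD ⇒ -4x+12y-208=0] ∩ [|D−(2, 18)|²=40]]
2. D_y = 16  [[BC ⟂ CD ⇒ -4x+12y-208=0] ∩ [|D−(2, 18)|²=40]]
   so D = (-4, 16)

D = (-4, 16)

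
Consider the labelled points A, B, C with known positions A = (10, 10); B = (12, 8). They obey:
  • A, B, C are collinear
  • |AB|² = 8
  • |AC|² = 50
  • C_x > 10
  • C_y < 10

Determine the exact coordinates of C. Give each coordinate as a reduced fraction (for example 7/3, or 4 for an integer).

1. C_x = 15  [[A, B, C are collinear ⇒ 2x+2y-40=0] ∩ [|C−(10, 10)|²=50]]
2. C_y = 5  [[A, B, C are collinear ⇒ 2x+2y-40=0] ∩ [|C−(10, 10)|²=50]]
   so C = (15, 5)

C = (15, 5)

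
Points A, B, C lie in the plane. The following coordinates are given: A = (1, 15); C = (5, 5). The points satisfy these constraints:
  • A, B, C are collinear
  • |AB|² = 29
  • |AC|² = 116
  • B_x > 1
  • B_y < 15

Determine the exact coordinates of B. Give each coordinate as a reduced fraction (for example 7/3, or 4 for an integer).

1. B_x = 3  [[A, B, C are collinear ⇒ -10x-4y+70=0] ∩ [|B−(1, 15)|²=29]]
2. B_y = 10  [[A, B, C are collinear ⇒ -10x-4y+70=0] ∩ [|B−(1, 15)|²=29]]
   so B = (3, 10)

B = (3, 10)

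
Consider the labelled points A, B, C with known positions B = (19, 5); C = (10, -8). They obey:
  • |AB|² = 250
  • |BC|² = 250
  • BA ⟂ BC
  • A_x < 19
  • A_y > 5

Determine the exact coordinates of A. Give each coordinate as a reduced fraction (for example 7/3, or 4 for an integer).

1. A_x = 6  [[BA ⟂ BC ⇒ -9x-13y+236=0] ∩ [|A−(19, 5)|²=250]]
2. A_y = 14  [[BA ⟂ BC ⇒ -9x-13y+236=0] ∩ [|A−(19, 5)|²=250]]
   so A = (6, 14)

A = (6, 14)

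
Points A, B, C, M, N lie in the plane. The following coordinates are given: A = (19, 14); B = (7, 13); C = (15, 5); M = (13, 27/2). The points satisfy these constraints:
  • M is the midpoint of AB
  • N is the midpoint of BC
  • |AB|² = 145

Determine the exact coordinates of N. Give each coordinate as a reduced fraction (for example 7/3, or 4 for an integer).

1. N_x = 11  [2·N = B+C = (7, 13)+(15, 5)]
2. N_y = 9  [2·N = B+C = (7, 13)+(15, 5)]
   so N = (11, 9)

N = (11, 9)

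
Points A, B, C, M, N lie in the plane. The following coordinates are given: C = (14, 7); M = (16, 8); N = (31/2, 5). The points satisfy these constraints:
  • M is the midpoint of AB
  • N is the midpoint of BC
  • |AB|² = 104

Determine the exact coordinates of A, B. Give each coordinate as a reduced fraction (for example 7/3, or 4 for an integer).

A = (15, 13)
B = (17, 3)

1. B_x = 17  [B = 2·N−C = 2·(31/2, 5)−(14, 7)]
2. B_y = 3  [B = 2·N−C = 2·(31/2, 5)−(14, 7)]
   so B = (17, 3)
3. A_x = 15  [A = 2·M−B = 2·(16, 8)−(17, 3)]
4. A_y = 13  [A = 2·M−B = 2·(16, 8)−(17, 3)]
   so A = (15, 13)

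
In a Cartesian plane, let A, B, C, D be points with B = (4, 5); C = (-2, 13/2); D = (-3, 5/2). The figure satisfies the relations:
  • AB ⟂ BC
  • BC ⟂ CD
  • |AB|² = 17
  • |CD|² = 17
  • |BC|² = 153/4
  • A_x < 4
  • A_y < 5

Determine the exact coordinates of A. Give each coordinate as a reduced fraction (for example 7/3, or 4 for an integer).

A = (3, 1)

1. A_x = 3  [[AB ⟂ BC ⇒ 6x-3/2y-33/2=0] ∩ [|A−(4, 5)|²=17]]
2. A_y = 1  [[AB ⟂ BC ⇒ 6x-3/2y-33/2=0] ∩ [|A−(4, 5)|²=17]]
   so A = (3, 1)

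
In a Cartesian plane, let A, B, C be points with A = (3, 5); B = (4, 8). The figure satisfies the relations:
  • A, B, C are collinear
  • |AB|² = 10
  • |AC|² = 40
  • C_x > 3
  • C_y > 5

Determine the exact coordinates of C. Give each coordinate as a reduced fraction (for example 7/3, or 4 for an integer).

1. C_x = 5  [[A, B, C are collinear ⇒ -3x+1y+4=0] ∩ [|C−(3, 5)|²=40]]
2. C_y = 11  [[A, B, C are collinear ⇒ -3x+1y+4=0] ∩ [|C−(3, 5)|²=40]]
   so C = (5, 11)

C = (5, 11)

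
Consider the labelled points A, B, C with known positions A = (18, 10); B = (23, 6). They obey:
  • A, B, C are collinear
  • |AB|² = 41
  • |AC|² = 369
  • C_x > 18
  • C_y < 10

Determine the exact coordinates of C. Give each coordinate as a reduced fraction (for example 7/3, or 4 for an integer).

C = (33, -2)

1. C_x = 33  [[A, B, C are collinear ⇒ 4x+5y-122=0] ∩ [|C−(18, 10)|²=369]]
2. C_y = -2  [[A, B, C are collinear ⇒ 4x+5y-122=0] ∩ [|C−(18, 10)|²=369]]
   so C = (33, -2)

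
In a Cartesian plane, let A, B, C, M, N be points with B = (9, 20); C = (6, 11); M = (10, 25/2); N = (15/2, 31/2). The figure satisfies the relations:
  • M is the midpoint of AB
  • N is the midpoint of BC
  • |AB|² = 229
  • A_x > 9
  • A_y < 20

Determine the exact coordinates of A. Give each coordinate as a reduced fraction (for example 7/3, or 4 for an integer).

A = (11, 5)

1. A_x = 11  [A = 2·M−B = 2·(10, 25/2)−(9, 20)]
2. A_y = 5  [A = 2·M−B = 2·(10, 25/2)−(9, 20)]
   so A = (11, 5)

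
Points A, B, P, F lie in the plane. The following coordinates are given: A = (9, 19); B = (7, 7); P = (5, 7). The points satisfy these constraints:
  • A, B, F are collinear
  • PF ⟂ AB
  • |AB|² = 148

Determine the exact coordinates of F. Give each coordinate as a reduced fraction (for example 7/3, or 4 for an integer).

F = (257/37, 247/37)

1. F_x = 257/37  [[A, B, F are collinear ⇒ 12x-2y-70=0] ∩ [PF ⟂ AB ⇒ -2x-12y+94=0]]
2. F_y = 247/37  [[A, B, F are collinear ⇒ 12x-2y-70=0] ∩ [PF ⟂ AB ⇒ -2x-12y+94=0]]
   so F = (257/37, 247/37)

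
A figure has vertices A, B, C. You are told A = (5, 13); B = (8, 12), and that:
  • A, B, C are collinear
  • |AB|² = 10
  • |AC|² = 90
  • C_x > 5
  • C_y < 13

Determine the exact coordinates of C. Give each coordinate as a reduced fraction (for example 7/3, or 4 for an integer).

1. C_x = 14  [[A, B, C are collinear ⇒ 1x+3y-44=0] ∩ [|C−(5, 13)|²=90]]
2. C_y = 10  [[A, B, C are collinear ⇒ 1x+3y-44=0] ∩ [|C−(5, 13)|²=90]]
   so C = (14, 10)

C = (14, 10)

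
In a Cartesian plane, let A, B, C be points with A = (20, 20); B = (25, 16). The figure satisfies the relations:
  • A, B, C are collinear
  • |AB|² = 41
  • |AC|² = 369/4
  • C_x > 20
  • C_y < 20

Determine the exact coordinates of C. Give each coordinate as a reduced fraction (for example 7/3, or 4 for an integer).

1. C_x = 55/2  [[A, B, C are collinear ⇒ 4x+5y-180=0] ∩ [|C−(20, 20)|²=369/4]]
2. C_y = 14  [[A, B, C are collinear ⇒ 4x+5y-180=0] ∩ [|C−(20, 20)|²=369/4]]
   so C = (55/2, 14)

C = (55/2, 14)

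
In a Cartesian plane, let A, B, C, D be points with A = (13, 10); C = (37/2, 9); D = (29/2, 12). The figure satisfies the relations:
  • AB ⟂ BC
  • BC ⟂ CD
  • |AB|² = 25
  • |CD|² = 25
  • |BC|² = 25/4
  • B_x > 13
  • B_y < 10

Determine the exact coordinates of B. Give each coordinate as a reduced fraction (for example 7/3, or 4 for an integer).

1. B_x = 17  [[BC ⟂ CD ⇒ 4x-3y-47=0] ∩ [|B−(13, 10)|²=25]]
2. B_y = 7  [[BC ⟂ CD ⇒ 4x-3y-47=0] ∩ [|B−(13, 10)|²=25]]
   so B = (17, 7)

B = (17, 7)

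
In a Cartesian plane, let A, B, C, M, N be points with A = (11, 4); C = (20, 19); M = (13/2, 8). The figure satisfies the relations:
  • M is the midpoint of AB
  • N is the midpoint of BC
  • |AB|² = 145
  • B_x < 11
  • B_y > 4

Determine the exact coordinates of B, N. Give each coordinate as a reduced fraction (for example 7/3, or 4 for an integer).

1. B_x = 2  [B = 2·M−A = 2·(13/2, 8)−(11, 4)]
2. B_y = 12  [B = 2·M−A = 2·(13/2, 8)−(11, 4)]
   so B = (2, 12)
3. N_x = 11  [2·N = B+C = (2, 12)+(20, 19)]
4. N_y = 31/2  [2·N = B+C = (2, 12)+(20, 19)]
   so N = (11, 31/2)

B = (2, 12)
N = (11, 31/2)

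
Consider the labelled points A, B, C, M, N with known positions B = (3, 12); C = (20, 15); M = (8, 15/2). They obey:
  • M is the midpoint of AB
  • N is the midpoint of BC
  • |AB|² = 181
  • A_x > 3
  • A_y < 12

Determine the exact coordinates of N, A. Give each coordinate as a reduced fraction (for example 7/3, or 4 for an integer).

N = (23/2, 27/2)
A = (13, 3)

1. A_x = 13  [A = 2·M−B = 2·(8, 15/2)−(3, 12)]
2. A_y = 3  [A = 2·M−B = 2·(8, 15/2)−(3, 12)]
   so A = (13, 3)
3. N_x = 23/2  [2·N = B+C = (3, 12)+(20, 15)]
4. N_y = 27/2  [2·N = B+C = (3, 12)+(20, 15)]
   so N = (23/2, 27/2)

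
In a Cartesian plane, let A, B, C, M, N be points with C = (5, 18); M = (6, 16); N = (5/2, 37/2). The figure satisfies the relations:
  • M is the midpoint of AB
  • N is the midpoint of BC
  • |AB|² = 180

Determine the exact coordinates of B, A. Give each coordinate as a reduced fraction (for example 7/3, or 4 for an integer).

1. B_x = 0  [B = 2·N−C = 2·(5/2, 37/2)−(5, 18)]
2. B_y = 19  [B = 2·N−C = 2·(5/2, 37/2)−(5, 18)]
   so B = (0, 19)
3. A_x = 12  [A = 2·M−B = 2·(6, 16)−(0, 19)]
4. A_y = 13  [A = 2·M−B = 2·(6, 16)−(0, 19)]
   so A = (12, 13)

B = (0, 19)
A = (12, 13)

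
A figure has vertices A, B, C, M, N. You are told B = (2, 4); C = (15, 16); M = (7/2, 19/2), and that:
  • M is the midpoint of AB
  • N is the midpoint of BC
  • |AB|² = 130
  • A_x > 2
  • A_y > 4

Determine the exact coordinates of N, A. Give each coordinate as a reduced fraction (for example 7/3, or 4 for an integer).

1. A_x = 5  [A = 2·M−B = 2·(7/2, 19/2)−(2, 4)]
2. A_y = 15  [A = 2·M−B = 2·(7/2, 19/2)−(2, 4)]
   so A = (5, 15)
3. N_x = 17/2  [2·N = B+C = (2, 4)+(15, 16)]
4. N_y = 10  [2·N = B+C = (2, 4)+(15, 16)]
   so N = (17/2, 10)

N = (17/2, 10)
A = (5, 15)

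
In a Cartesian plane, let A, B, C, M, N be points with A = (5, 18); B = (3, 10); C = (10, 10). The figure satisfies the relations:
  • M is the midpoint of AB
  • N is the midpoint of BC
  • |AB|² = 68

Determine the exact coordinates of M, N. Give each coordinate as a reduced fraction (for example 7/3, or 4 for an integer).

M = (4, 14)
N = (13/2, 10)

1. M_x = 4  [2·M = A+B = (5, 18)+(3, 10)]
2. M_y = 14  [2·M = A+B = (5, 18)+(3, 10)]
   so M = (4, 14)
3. N_x = 13/2  [2·N = B+C = (3, 10)+(10, 10)]
4. N_y = 10  [2·N = B+C = (3, 10)+(10, 10)]
   so N = (13/2, 10)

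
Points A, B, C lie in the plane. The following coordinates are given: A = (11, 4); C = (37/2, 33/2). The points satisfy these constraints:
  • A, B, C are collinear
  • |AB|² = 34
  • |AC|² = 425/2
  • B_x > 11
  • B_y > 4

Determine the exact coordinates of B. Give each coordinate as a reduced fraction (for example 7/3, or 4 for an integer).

1. B_x = 14  [[A, B, C are collinear ⇒ 25/2x-15/2y-215/2=0] ∩ [|B−(11, 4)|²=34]]
2. B_y = 9  [[A, B, C are collinear ⇒ 25/2x-15/2y-215/2=0] ∩ [|B−(11, 4)|²=34]]
   so B = (14, 9)

B = (14, 9)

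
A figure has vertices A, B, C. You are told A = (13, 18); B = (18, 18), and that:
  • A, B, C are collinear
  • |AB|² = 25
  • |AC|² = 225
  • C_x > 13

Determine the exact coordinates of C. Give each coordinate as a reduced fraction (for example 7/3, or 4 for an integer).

1. C_x = 28  [[A, B, C are collinear ⇒ 5y-90=0] ∩ [|C−(13, 18)|²=225]]
2. C_y = 18  [[A, B, C are collinear ⇒ 5y-90=0] ∩ [|C−(13, 18)|²=225]]
   so C = (28, 18)

C = (28, 18)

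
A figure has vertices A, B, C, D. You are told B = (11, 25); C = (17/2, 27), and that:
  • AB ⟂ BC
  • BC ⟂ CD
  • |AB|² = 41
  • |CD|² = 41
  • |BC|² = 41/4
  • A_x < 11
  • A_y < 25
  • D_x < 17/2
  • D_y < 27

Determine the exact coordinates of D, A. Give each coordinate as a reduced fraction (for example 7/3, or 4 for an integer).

1. D_x = 9/2  [[BC ⟂ CD ⇒ -5/2x+2y-131/4=0] ∩ [|D−(17/2, 27)|²=41]]
2. D_y = 22  [[BC ⟂ CD ⇒ -5/2x+2y-131/4=0] ∩ [|D−(17/2, 27)|²=41]]
   so D = (9/2, 22)
3. A_x = 7  [[AB ⟂ BC ⇒ 5/2x-2y+45/2=0] ∩ [|A−(11, 25)|²=41]]
4. A_y = 20  [[AB ⟂ BC ⇒ 5/2x-2y+45/2=0] ∩ [|A−(11, 25)|²=41]]
   so A = (7, 20)

D = (9/2, 22)
A = (7, 20)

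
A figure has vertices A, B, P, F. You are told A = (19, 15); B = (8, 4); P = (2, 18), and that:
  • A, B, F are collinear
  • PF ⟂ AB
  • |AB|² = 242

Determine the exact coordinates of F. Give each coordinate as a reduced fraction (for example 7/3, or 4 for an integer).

F = (12, 8)

1. F_x = 12  [[A, B, F are collinear ⇒ 11x-11y-44=0] ∩ [PF ⟂ AB ⇒ -11x-11y+220=0]]
2. F_y = 8  [[A, B, F are collinear ⇒ 11x-11y-44=0] ∩ [PF ⟂ AB ⇒ -11x-11y+220=0]]
   so F = (12, 8)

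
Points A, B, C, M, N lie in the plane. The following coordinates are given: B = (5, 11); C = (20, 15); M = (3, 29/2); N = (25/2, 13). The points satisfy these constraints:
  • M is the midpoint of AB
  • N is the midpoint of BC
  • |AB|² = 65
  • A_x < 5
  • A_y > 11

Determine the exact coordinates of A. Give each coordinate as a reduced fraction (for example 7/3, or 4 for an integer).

A = (1, 18)

1. A_x = 1  [A = 2·M−B = 2·(3, 29/2)−(5, 11)]
2. A_y = 18  [A = 2·M−B = 2·(3, 29/2)−(5, 11)]
   so A = (1, 18)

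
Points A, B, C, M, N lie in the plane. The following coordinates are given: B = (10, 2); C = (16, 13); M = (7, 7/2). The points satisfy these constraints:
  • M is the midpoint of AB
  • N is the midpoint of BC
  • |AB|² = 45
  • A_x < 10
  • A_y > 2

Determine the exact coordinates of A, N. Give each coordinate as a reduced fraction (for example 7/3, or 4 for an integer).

1. A_x = 4  [A = 2·M−B = 2·(7, 7/2)−(10, 2)]
2. A_y = 5  [A = 2·M−B = 2·(7, 7/2)−(10, 2)]
   so A = (4, 5)
3. N_x = 13  [2·N = B+C = (10, 2)+(16, 13)]
4. N_y = 15/2  [2·N = B+C = (10, 2)+(16, 13)]
   so N = (13, 15/2)

A = (4, 5)
N = (13, 15/2)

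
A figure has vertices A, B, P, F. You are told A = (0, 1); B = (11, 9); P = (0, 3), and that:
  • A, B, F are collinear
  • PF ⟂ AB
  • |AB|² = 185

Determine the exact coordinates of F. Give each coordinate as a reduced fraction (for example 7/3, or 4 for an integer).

1. F_x = 176/185  [[A, B, F are collinear ⇒ -8x+11y-11=0] ∩ [PF ⟂ AB ⇒ 11x+8y-24=0]]
2. F_y = 313/185  [[A, B, F are collinear ⇒ -8x+11y-11=0] ∩ [PF ⟂ AB ⇒ 11x+8y-24=0]]
   so F = (176/185, 313/185)

F = (176/185, 313/185)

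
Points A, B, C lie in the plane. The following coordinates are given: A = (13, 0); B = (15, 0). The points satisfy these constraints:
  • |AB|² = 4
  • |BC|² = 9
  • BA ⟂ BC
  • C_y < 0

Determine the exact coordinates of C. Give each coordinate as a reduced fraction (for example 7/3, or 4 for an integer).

C = (15, -3)

1. C_x = 15  [[BA ⟂ BC ⇒ -2x+30=0] ∩ [|C−(15, 0)|²=9]]
2. C_y = -3  [[BA ⟂ BC ⇒ -2x+30=0] ∩ [|C−(15, 0)|²=9]]
   so C = (15, -3)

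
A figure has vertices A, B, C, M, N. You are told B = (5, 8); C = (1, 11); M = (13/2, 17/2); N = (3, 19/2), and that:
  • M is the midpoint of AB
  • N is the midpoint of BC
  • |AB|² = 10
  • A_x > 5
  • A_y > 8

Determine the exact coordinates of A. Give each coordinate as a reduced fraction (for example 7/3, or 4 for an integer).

1. A_x = 8  [A = 2·M−B = 2·(13/2, 17/2)−(5, 8)]
2. A_y = 9  [A = 2·M−B = 2·(13/2, 17/2)−(5, 8)]
   so A = (8, 9)

A = (8, 9)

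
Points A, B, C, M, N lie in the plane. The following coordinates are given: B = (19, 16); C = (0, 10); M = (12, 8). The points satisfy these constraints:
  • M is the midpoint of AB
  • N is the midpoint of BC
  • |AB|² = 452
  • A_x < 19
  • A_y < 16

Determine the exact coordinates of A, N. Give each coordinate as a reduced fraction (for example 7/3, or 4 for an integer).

1. A_x = 5  [A = 2·M−B = 2·(12, 8)−(19, 16)]
2. A_y = 0  [A = 2·M−B = 2·(12, 8)−(19, 16)]
   so A = (5, 0)
3. N_x = 19/2  [2·N = B+C = (19, 16)+(0, 10)]
4. N_y = 13  [2·N = B+C = (19, 16)+(0, 10)]
   so N = (19/2, 13)

A = (5, 0)
N = (19/2, 13)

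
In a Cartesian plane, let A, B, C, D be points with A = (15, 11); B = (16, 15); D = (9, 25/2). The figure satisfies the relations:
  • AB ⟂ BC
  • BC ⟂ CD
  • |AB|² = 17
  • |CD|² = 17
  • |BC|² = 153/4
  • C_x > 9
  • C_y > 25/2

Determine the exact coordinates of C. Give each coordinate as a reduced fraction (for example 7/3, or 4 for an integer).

C = (10, 33/2)

1. C_x = 10  [[AB ⟂ BC ⇒ 1x+4y-76=0] ∩ [|C−(9, 25/2)|²=17]]
2. C_y = 33/2  [[AB ⟂ BC ⇒ 1x+4y-76=0] ∩ [|C−(9, 25/2)|²=17]]
   so C = (10, 33/2)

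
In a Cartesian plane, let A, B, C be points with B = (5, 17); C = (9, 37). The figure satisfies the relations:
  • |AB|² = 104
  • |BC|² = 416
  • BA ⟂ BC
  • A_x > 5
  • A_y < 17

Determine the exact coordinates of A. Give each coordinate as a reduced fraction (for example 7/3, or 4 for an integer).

1. A_x = 15  [[BA ⟂ BC ⇒ 4x+20y-360=0] ∩ [|A−(5, 17)|²=104]]
2. A_y = 15  [[BA ⟂ BC ⇒ 4x+20y-360=0] ∩ [|A−(5, 17)|²=104]]
   so A = (15, 15)

A = (15, 15)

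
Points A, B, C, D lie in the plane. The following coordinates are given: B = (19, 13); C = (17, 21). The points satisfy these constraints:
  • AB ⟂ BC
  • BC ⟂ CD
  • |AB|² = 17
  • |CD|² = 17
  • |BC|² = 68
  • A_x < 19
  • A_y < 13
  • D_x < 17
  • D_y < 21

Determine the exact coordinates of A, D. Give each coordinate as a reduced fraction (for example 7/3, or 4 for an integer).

A = (15, 12)
D = (13, 20)

1. A_x = 15  [[AB ⟂ BC ⇒ 2x-8y+66=0] ∩ [|A−(19, 13)|²=17]]
2. A_y = 12  [[AB ⟂ BC ⇒ 2x-8y+66=0] ∩ [|A−(19, 13)|²=17]]
   so A = (15, 12)
3. D_x = 13  [[BC ⟂ CD ⇒ -2x+8y-134=0] ∩ [|D−(17, 21)|²=17]]
4. D_y = 20  [[BC ⟂ CD ⇒ -2x+8y-134=0] ∩ [|D−(17, 21)|²=17]]
   so D = (13, 20)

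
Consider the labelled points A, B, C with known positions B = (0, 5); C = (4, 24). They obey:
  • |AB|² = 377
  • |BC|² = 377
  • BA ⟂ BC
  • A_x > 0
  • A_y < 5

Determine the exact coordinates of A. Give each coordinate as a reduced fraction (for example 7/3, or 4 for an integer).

1. A_x = 19  [[BA ⟂ BC ⇒ 4x+19y-95=0] ∩ [|A−(0, 5)|²=377]]
2. A_y = 1  [[BA ⟂ BC ⇒ 4x+19y-95=0] ∩ [|A−(0, 5)|²=377]]
   so A = (19, 1)

A = (19, 1)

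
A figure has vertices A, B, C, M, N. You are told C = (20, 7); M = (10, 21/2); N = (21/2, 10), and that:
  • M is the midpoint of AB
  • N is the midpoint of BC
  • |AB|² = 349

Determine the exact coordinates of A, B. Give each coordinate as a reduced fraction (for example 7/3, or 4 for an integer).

A = (19, 8)
B = (1, 13)

1. B_x = 1  [B = 2·N−C = 2·(21/2, 10)−(20, 7)]
2. B_y = 13  [B = 2·N−C = 2·(21/2, 10)−(20, 7)]
   so B = (1, 13)
3. A_x = 19  [A = 2·M−B = 2·(10, 21/2)−(1, 13)]
4. A_y = 8  [A = 2·M−B = 2·(10, 21/2)−(1, 13)]
   so A = (19, 8)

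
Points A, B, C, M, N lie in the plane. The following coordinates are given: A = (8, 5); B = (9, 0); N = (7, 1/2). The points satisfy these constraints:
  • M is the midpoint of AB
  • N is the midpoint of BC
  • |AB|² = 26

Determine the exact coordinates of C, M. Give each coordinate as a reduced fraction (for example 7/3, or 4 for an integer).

C = (5, 1)
M = (17/2, 5/2)

1. M_x = 17/2  [2·M = A+B = (8, 5)+(9, 0)]
2. M_y = 5/2  [2·M = A+B = (8, 5)+(9, 0)]
   so M = (17/2, 5/2)
3. C_x = 5  [C = 2·N−B = 2·(7, 1/2)−(9, 0)]
4. C_y = 1  [C = 2·N−B = 2·(7, 1/2)−(9, 0)]
   so C = (5, 1)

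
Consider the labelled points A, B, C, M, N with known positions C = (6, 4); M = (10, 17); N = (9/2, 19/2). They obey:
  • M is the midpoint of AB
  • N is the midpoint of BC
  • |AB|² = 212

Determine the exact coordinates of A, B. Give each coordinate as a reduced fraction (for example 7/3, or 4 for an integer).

1. B_x = 3  [B = 2·N−C = 2·(9/2, 19/2)−(6, 4)]
2. B_y = 15  [B = 2·N−C = 2·(9/2, 19/2)−(6, 4)]
   so B = (3, 15)
3. A_x = 17  [A = 2·M−B = 2·(10, 17)−(3, 15)]
4. A_y = 19  [A = 2·M−B = 2·(10, 17)−(3, 15)]
   so A = (17, 19)

A = (17, 19)
B = (3, 15)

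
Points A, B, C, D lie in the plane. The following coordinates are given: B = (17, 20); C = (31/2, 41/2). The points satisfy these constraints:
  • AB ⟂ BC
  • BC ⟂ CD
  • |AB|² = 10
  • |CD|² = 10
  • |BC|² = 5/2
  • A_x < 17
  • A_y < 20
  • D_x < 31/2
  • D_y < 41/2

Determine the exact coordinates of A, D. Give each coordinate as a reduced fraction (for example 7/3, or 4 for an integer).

1. A_x = 16  [[AB ⟂ BC ⇒ 3/2x-1/2y-31/2=0] ∩ [|A−(17, 20)|²=10]]
2. A_y = 17  [[AB ⟂ BC ⇒ 3/2x-1/2y-31/2=0] ∩ [|A−(17, 20)|²=10]]
   so A = (16, 17)
3. D_x = 29/2  [[BC ⟂ CD ⇒ -3/2x+1/2y+13=0] ∩ [|D−(31/2, 41/2)|²=10]]
4. D_y = 35/2  [[BC ⟂ CD ⇒ -3/2x+1/2y+13=0] ∩ [|D−(31/2, 41/2)|²=10]]
   so D = (29/2, 35/2)

A = (16, 17)
D = (29/2, 35/2)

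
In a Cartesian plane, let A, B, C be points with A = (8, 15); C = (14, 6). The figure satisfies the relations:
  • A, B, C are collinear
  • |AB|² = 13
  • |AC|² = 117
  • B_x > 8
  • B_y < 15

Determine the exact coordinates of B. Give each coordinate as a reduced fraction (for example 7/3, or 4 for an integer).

B = (10, 12)

1. B_x = 10  [[A, B, C are collinear ⇒ -9x-6y+162=0] ∩ [|B−(8, 15)|²=13]]
2. B_y = 12  [[A, B, C are collinear ⇒ -9x-6y+162=0] ∩ [|B−(8, 15)|²=13]]
   so B = (10, 12)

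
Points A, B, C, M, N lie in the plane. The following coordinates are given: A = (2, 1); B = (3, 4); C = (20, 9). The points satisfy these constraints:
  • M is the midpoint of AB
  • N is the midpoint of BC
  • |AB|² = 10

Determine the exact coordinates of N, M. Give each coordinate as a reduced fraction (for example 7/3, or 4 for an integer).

1. M_x = 5/2  [2·M = A+B = (2, 1)+(3, 4)]
2. M_y = 5/2  [2·M = A+B = (2, 1)+(3, 4)]
   so M = (5/2, 5/2)
3. N_x = 23/2  [2·N = B+C = (3, 4)+(20, 9)]
4. N_y = 13/2  [2·N = B+C = (3, 4)+(20, 9)]
   so N = (23/2, 13/2)

N = (23/2, 13/2)
M = (5/2, 5/2)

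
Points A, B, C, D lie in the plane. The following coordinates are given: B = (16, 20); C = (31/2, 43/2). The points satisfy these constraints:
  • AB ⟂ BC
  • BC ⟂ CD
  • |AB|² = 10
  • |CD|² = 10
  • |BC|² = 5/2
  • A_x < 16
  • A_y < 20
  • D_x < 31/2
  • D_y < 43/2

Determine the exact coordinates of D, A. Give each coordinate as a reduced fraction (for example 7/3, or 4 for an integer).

1. D_x = 25/2  [[BC ⟂ CD ⇒ -1/2x+3/2y-49/2=0] ∩ [|D−(31/2, 43/2)|²=10]]
2. D_y = 41/2  [[BC ⟂ CD ⇒ -1/2x+3/2y-49/2=0] ∩ [|D−(31/2, 43/2)|²=10]]
   so D = (25/2, 41/2)
3. A_x = 13  [[AB ⟂ BC ⇒ 1/2x-3/2y+22=0] ∩ [|A−(16, 20)|²=10]]
4. A_y = 19  [[AB ⟂ BC ⇒ 1/2x-3/2y+22=0] ∩ [|A−(16, 20)|²=10]]
   so A = (13, 19)

D = (25/2, 41/2)
A = (13, 19)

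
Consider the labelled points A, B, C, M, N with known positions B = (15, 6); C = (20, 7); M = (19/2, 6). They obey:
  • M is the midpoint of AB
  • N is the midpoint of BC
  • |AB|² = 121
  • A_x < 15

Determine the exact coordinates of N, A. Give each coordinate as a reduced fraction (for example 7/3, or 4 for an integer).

N = (35/2, 13/2)
A = (4, 6)

1. A_x = 4  [A = 2·M−B = 2·(19/2, 6)−(15, 6)]
2. A_y = 6  [A = 2·M−B = 2·(19/2, 6)−(15, 6)]
   so A = (4, 6)
3. N_x = 35/2  [2·N = B+C = (15, 6)+(20, 7)]
4. N_y = 13/2  [2·N = B+C = (15, 6)+(20, 7)]
   so N = (35/2, 13/2)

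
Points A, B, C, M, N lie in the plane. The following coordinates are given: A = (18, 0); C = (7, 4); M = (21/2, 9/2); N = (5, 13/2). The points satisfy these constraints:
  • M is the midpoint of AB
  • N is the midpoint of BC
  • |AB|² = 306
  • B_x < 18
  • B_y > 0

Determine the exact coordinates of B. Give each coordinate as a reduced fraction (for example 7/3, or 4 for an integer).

B = (3, 9)

1. B_x = 3  [B = 2·M−A = 2·(21/2, 9/2)−(18, 0)]
2. B_y = 9  [B = 2·M−A = 2·(21/2, 9/2)−(18, 0)]
   so B = (3, 9)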